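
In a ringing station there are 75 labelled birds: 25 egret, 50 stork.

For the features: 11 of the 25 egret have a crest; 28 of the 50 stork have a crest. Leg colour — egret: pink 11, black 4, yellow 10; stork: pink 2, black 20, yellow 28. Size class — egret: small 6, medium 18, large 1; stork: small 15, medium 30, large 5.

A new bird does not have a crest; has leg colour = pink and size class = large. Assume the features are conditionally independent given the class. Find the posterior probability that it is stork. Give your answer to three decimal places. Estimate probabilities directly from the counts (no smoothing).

0.263

egret: (25/75) × (14/25) × (11/25) × (1/25) ≈ 0.00328533
stork: (50/75) × (22/50) × (2/50) × (5/50) ≈ 0.00117333
P(stork | x) = 0.00117333 / 0.00445866 ≈ 0.263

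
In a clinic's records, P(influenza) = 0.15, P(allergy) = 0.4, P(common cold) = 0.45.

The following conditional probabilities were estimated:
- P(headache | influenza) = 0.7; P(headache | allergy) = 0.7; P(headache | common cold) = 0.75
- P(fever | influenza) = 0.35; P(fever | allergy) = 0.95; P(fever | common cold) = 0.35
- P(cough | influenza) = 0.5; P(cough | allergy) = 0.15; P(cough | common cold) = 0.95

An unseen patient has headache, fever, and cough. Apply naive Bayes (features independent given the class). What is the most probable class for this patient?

influenza: 0.15 × 0.7 × 0.35 × 0.5 = 0.018375
allergy: 0.4 × 0.7 × 0.95 × 0.15 = 0.0399
common cold: 0.45 × 0.75 × 0.35 × 0.95 = 0.11221875
Highest score → common cold.

common cold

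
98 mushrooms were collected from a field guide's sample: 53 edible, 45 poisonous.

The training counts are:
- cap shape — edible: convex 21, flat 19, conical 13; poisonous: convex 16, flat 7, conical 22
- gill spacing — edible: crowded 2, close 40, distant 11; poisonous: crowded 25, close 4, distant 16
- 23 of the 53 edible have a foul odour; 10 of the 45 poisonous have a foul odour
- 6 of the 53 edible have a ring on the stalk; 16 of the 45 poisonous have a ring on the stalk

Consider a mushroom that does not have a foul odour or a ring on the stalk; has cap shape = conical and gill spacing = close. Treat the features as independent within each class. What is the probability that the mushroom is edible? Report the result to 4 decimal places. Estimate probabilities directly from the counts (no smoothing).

0.8340

edible: (53/98) × (13/53) × (40/53) × (30/53) × (47/53) ≈ 0.0502538
poisonous: (45/98) × (22/45) × (4/45) × (35/45) × (29/45) ≈ 0.010002
P(edible | x) = 0.0502538 / 0.0602558 ≈ 0.8340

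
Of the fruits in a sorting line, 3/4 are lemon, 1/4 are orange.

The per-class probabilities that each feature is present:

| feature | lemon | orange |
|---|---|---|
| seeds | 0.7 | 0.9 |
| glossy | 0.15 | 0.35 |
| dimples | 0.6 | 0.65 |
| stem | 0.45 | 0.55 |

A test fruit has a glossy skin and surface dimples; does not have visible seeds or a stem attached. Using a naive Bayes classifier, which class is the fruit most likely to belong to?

lemon

lemon: 0.75 × (1−0.7) × 0.15 × 0.6 × (1−0.45) = 0.0111375
orange: 0.25 × (1−0.9) × 0.35 × 0.65 × (1−0.55) = 0.002559375
Highest score → lemon.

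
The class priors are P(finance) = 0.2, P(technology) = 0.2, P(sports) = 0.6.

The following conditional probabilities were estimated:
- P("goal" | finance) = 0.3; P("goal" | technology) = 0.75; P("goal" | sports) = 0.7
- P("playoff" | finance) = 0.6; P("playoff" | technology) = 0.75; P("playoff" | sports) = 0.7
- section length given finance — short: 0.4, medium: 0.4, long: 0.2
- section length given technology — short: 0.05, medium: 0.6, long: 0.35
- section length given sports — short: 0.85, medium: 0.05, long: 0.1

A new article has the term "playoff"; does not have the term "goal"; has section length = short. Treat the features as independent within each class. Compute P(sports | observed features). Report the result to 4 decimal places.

finance: 0.2 × (1−0.3) × 0.6 × 0.4 = 0.0336
technology: 0.2 × (1−0.75) × 0.75 × 0.05 = 0.001875
sports: 0.6 × (1−0.7) × 0.7 × 0.85 = 0.1071
P(sports | x) = 0.1071 / 0.142575 ≈ 0.7512

0.7512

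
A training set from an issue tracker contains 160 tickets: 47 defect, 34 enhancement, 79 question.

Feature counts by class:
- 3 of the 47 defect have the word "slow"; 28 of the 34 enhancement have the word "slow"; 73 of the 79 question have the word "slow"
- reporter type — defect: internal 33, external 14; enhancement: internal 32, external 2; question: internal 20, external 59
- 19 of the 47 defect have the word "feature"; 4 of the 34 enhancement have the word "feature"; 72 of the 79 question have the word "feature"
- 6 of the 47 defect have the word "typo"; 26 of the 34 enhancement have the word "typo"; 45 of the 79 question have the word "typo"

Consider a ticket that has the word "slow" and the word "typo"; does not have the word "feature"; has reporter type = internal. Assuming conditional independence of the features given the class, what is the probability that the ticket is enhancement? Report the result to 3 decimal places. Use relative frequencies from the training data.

defect: (47/160) × (3/47) × (33/47) × (28/47) × (6/47) ≈ 0.00100122
enhancement: (34/160) × (28/34) × (32/34) × (30/34) × (26/34) ≈ 0.111134
question: (79/160) × (73/79) × (20/79) × (7/79) × (45/79) ≈ 0.00582991
P(enhancement | x) = 0.111134 / 0.11796513 ≈ 0.942

0.942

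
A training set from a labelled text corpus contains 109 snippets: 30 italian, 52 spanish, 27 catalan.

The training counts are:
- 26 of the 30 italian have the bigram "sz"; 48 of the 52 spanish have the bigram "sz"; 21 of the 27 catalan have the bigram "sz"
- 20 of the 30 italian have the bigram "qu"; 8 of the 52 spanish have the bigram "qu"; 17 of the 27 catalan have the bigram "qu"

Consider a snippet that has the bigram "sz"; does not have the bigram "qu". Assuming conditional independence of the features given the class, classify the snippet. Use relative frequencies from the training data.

italian: (30/109) × (26/30) × (10/30) ≈ 0.0795107
spanish: (52/109) × (48/52) × (44/52) ≈ 0.372618
catalan: (27/109) × (21/27) × (10/27) ≈ 0.0713558
Highest score → spanish.

spanish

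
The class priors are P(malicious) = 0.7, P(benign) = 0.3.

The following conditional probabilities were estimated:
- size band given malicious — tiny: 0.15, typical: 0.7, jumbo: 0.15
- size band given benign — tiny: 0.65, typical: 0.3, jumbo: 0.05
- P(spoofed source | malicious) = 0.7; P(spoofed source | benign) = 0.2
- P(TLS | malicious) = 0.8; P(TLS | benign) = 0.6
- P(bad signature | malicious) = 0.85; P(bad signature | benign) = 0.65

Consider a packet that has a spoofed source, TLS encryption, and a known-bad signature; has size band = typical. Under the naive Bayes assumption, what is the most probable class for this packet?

malicious: 0.7 × 0.7 × 0.7 × 0.8 × 0.85 = 0.23324
benign: 0.3 × 0.3 × 0.2 × 0.6 × 0.65 = 0.00702
Highest score → malicious.

malicious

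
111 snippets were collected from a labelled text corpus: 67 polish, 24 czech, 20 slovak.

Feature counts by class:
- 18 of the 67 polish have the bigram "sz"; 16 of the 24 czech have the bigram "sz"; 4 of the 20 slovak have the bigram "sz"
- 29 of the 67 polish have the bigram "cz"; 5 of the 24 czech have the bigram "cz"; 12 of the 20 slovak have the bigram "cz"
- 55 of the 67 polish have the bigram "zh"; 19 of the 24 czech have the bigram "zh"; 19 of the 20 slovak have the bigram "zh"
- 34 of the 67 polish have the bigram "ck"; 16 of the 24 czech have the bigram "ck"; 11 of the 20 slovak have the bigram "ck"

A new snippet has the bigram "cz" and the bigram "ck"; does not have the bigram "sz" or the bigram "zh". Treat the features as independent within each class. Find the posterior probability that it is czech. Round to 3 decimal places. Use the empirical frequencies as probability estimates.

0.096

polish: (67/111) × (49/67) × (29/67) × (12/67) × (34/67) ≈ 0.0173663
czech: (24/111) × (8/24) × (5/24) × (5/24) × (16/24) ≈ 0.00208542
slovak: (20/111) × (16/20) × (12/20) × (1/20) × (11/20) ≈ 0.00237838
P(czech | x) = 0.00208542 / 0.0218301 ≈ 0.096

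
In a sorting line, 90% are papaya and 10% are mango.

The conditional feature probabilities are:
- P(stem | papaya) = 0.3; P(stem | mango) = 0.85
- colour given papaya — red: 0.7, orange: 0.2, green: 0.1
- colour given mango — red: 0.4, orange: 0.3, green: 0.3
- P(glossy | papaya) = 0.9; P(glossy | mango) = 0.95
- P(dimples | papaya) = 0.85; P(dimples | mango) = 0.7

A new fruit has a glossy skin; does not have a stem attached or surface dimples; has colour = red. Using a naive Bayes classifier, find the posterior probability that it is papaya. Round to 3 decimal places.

0.972

papaya: 0.9 × (1−0.3) × 0.7 × 0.9 × (1−0.85) = 0.059535
mango: 0.1 × (1−0.85) × 0.4 × 0.95 × (1−0.7) = 0.00171
P(papaya | x) = 0.059535 / 0.061245 ≈ 0.972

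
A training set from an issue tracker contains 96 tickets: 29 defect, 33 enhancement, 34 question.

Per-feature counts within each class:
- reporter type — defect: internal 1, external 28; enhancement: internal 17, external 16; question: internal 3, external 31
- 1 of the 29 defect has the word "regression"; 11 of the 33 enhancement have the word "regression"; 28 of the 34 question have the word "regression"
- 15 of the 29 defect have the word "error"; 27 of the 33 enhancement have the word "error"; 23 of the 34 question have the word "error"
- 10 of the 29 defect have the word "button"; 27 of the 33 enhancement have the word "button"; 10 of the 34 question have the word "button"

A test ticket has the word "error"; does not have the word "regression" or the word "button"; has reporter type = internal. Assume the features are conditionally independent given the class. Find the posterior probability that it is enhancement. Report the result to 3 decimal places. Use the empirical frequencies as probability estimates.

0.744

defect: (29/96) × (1/29) × (28/29) × (15/29) × (19/29) ≈ 0.0034083
enhancement: (33/96) × (17/33) × (22/33) × (27/33) × (6/33) ≈ 0.017562
question: (34/96) × (3/34) × (6/34) × (23/34) × (24/34) ≈ 0.00263332
P(enhancement | x) = 0.017562 / 0.02360362 ≈ 0.744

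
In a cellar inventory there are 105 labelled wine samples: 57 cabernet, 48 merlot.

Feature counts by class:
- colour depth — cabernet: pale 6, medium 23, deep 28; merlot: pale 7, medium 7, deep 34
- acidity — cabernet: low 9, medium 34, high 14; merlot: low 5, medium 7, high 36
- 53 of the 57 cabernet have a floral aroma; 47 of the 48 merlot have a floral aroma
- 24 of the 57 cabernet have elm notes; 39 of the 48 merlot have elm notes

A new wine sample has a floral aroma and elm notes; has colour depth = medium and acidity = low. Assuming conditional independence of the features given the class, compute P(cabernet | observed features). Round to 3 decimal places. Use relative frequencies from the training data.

0.710

cabernet: (57/105) × (23/57) × (9/57) × (53/57) × (24/57) ≈ 0.0135408
merlot: (48/105) × (7/48) × (5/48) × (47/48) × (39/48) ≈ 0.00552481
P(cabernet | x) = 0.0135408 / 0.01906561 ≈ 0.710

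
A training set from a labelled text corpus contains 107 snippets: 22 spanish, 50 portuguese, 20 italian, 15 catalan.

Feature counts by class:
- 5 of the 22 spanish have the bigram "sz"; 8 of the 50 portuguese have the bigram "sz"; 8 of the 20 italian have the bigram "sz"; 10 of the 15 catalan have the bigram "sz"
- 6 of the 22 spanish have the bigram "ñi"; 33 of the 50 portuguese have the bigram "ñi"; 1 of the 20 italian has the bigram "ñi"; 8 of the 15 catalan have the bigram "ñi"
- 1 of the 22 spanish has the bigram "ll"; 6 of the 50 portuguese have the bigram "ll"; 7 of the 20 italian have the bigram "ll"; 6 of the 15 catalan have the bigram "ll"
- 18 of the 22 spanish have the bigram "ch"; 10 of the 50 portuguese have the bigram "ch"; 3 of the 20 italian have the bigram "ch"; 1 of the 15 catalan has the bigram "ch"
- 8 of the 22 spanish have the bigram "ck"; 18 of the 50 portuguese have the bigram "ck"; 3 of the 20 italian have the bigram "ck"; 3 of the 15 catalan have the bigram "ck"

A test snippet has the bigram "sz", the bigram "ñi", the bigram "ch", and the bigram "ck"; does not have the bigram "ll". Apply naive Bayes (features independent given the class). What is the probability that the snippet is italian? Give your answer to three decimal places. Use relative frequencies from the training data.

0.008

spanish: (22/107) × (5/22) × (6/22) × (21/22) × (18/22) × (8/22) ≈ 0.00361933
portuguese: (50/107) × (8/50) × (33/50) × (44/50) × (10/50) × (18/50) ≈ 0.00312655
italian: (20/107) × (8/20) × (1/20) × (13/20) × (3/20) × (3/20) ≈ 0.0000546729
catalan: (15/107) × (10/15) × (8/15) × (9/15) × (1/15) × (3/15) ≈ 0.000398754
P(italian | x) = 0.0000546729 / 0.0071993069 ≈ 0.008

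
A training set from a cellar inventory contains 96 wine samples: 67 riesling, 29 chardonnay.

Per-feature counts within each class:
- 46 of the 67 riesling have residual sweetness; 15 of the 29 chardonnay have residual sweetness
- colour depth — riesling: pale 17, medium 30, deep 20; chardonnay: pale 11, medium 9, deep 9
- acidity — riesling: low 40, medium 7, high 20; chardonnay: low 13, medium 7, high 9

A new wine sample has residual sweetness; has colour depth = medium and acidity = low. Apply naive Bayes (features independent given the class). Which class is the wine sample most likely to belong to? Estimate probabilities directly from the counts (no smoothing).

riesling

riesling: (67/96) × (46/67) × (30/67) × (40/67) ≈ 0.128091
chardonnay: (29/96) × (15/29) × (9/29) × (13/29) ≈ 0.0217375
Highest score → riesling.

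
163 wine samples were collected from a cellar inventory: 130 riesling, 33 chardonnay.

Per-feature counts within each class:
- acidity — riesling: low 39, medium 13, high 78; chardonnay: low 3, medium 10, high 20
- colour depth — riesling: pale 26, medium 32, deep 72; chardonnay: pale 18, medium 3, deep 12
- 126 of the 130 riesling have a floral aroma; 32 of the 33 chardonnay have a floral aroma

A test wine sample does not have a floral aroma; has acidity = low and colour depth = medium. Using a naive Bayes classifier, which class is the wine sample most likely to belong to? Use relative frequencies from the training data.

riesling

riesling: (130/163) × (39/130) × (32/130) × (4/130) ≈ 0.00181218
chardonnay: (33/163) × (3/33) × (3/33) × (1/33) ≈ 0.0000507022
Highest score → riesling.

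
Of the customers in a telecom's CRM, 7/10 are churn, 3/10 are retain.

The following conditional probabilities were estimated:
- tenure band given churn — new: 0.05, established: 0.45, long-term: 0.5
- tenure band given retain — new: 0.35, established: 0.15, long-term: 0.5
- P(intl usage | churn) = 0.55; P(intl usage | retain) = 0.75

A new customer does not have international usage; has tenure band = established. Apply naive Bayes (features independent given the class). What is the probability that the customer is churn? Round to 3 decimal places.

churn: 0.7 × 0.45 × (1−0.55) = 0.14175
retain: 0.3 × 0.15 × (1−0.75) = 0.01125
P(churn | x) = 0.14175 / 0.153 ≈ 0.926

0.926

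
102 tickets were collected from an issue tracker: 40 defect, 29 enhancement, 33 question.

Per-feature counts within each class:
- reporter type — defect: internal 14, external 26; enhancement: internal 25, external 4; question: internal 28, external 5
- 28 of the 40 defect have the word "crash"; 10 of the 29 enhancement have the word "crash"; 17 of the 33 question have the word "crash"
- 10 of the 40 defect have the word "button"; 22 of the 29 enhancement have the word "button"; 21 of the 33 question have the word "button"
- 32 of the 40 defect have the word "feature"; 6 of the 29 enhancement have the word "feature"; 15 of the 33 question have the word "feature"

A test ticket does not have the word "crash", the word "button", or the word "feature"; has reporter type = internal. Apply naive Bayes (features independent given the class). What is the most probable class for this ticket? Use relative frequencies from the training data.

defect: (40/102) × (14/40) × (12/40) × (30/40) × (8/40) ≈ 0.00617647
enhancement: (29/102) × (25/29) × (19/29) × (7/29) × (23/29) ≈ 0.0307415
question: (33/102) × (28/33) × (16/33) × (12/33) × (18/33) ≈ 0.0263991
Highest score → enhancement.

enhancement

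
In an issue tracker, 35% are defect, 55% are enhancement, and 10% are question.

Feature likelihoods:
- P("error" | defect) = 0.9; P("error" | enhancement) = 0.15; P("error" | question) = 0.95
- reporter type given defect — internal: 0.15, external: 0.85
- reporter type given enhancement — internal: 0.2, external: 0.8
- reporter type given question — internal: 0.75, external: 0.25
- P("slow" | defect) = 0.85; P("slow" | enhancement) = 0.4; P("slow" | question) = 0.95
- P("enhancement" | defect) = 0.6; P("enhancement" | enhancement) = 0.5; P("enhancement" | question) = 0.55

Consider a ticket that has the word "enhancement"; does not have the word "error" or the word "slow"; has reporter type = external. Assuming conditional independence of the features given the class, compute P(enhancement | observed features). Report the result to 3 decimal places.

0.976

defect: 0.35 × (1−0.9) × 0.85 × (1−0.85) × 0.6 = 0.0026775
enhancement: 0.55 × (1−0.15) × 0.8 × (1−0.4) × 0.5 = 0.1122
question: 0.1 × (1−0.95) × 0.25 × (1−0.95) × 0.55 = 0.000034375
P(enhancement | x) = 0.1122 / 0.114911875 ≈ 0.976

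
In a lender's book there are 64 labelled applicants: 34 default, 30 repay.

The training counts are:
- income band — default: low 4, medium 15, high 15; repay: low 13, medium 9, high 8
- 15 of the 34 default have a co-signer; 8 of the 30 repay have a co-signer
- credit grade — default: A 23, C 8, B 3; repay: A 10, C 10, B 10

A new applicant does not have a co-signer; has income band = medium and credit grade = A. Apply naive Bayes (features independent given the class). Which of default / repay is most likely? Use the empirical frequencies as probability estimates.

default: (34/64) × (15/34) × (19/34) × (23/34) ≈ 0.0886002
repay: (30/64) × (9/30) × (22/30) × (10/30) = 0.034375
Highest score → default.

default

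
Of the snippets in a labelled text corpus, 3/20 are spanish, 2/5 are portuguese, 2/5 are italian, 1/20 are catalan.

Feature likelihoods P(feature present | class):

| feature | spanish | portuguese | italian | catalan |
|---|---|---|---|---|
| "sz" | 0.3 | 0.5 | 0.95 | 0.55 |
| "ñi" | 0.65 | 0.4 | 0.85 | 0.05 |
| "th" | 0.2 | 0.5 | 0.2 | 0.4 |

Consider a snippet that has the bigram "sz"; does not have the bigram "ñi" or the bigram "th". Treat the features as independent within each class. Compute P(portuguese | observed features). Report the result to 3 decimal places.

0.448

spanish: 0.15 × 0.3 × (1−0.65) × (1−0.2) = 0.0126
portuguese: 0.4 × 0.5 × (1−0.4) × (1−0.5) = 0.06
italian: 0.4 × 0.95 × (1−0.85) × (1−0.2) = 0.0456
catalan: 0.05 × 0.55 × (1−0.05) × (1−0.4) = 0.015675
P(portuguese | x) = 0.06 / 0.133875 ≈ 0.448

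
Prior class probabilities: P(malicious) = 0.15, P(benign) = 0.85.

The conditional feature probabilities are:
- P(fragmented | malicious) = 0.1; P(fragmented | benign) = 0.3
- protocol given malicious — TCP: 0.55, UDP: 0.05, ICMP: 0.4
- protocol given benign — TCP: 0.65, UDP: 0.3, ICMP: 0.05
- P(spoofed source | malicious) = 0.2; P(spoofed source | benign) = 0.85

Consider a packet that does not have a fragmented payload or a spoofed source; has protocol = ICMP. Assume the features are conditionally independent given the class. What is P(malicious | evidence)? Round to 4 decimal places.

0.9064

malicious: 0.15 × (1−0.1) × 0.4 × (1−0.2) = 0.0432
benign: 0.85 × (1−0.3) × 0.05 × (1−0.85) = 0.0044625
P(malicious | x) = 0.0432 / 0.0476625 ≈ 0.9064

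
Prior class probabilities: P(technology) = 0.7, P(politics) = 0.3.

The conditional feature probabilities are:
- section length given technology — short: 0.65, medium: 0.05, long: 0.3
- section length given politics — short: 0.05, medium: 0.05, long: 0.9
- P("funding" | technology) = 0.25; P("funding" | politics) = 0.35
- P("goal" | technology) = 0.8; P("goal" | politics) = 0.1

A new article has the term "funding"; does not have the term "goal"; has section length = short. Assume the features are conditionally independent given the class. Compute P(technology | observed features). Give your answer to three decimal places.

0.828

technology: 0.7 × 0.65 × 0.25 × (1−0.8) = 0.02275
politics: 0.3 × 0.05 × 0.35 × (1−0.1) = 0.004725
P(technology | x) = 0.02275 / 0.027475 ≈ 0.828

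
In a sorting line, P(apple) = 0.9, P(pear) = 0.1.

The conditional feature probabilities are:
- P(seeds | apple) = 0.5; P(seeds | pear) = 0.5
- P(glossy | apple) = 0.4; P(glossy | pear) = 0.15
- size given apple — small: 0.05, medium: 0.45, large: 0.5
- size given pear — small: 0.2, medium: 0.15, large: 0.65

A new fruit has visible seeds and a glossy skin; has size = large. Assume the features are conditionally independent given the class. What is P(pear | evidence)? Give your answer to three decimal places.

apple: 0.9 × 0.5 × 0.4 × 0.5 = 0.09
pear: 0.1 × 0.5 × 0.15 × 0.65 = 0.004875
P(pear | x) = 0.004875 / 0.094875 ≈ 0.051

0.051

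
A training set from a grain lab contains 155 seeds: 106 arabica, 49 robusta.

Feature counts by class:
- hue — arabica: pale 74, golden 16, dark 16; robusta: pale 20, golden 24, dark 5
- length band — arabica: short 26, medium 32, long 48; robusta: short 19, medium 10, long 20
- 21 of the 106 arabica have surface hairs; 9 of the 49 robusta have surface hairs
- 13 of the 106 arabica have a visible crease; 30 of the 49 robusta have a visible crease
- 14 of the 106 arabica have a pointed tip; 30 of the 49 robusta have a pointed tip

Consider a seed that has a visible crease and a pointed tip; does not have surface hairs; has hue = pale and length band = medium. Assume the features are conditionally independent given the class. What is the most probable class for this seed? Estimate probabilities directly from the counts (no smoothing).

arabica: (106/155) × (74/106) × (32/106) × (85/106) × (13/106) × (14/106) ≈ 0.00187205
robusta: (49/155) × (20/49) × (10/49) × (40/49) × (30/49) × (30/49) ≈ 0.0080578
Highest score → robusta.

robusta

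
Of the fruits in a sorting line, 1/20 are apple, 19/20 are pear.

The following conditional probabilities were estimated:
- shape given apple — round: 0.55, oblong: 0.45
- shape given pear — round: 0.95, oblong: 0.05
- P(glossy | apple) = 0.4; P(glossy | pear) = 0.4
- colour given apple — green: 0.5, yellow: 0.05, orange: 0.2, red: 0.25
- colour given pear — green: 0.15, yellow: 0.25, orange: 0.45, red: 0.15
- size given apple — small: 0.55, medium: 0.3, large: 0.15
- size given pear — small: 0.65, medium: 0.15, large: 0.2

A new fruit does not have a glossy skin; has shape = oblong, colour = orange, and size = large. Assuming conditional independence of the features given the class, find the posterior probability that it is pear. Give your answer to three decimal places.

0.864

apple: 0.05 × 0.45 × (1−0.4) × 0.2 × 0.15 = 0.000405
pear: 0.95 × 0.05 × (1−0.4) × 0.45 × 0.2 = 0.002565
P(pear | x) = 0.002565 / 0.00297 ≈ 0.864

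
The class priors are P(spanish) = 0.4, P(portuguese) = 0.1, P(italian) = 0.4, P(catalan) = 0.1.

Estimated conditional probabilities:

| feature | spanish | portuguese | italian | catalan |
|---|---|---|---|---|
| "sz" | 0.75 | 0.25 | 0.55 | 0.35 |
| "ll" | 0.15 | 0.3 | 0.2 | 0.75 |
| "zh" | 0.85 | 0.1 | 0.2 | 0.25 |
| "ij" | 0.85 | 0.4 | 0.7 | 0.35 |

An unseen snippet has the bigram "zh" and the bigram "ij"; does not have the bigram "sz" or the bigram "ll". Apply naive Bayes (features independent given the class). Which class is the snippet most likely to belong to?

spanish: 0.4 × (1−0.75) × (1−0.15) × 0.85 × 0.85 = 0.0614125
portuguese: 0.1 × (1−0.25) × (1−0.3) × 0.1 × 0.4 = 0.0021
italian: 0.4 × (1−0.55) × (1−0.2) × 0.2 × 0.7 = 0.02016
catalan: 0.1 × (1−0.35) × (1−0.75) × 0.25 × 0.35 = 0.001421875
Highest score → spanish.

spanish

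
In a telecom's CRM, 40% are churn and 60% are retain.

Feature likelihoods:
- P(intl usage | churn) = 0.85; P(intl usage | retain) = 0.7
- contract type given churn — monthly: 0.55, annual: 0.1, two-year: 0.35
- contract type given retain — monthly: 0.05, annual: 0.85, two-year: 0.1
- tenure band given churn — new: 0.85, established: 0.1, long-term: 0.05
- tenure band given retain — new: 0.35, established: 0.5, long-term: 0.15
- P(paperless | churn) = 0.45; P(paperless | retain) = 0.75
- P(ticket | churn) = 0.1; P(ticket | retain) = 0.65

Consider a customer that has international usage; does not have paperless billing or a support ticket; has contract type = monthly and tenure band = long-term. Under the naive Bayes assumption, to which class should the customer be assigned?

churn

churn: 0.4 × 0.85 × 0.55 × 0.05 × (1−0.45) × (1−0.1) = 0.00462825
retain: 0.6 × 0.7 × 0.05 × 0.15 × (1−0.75) × (1−0.65) = 0.000275625
Highest score → churn.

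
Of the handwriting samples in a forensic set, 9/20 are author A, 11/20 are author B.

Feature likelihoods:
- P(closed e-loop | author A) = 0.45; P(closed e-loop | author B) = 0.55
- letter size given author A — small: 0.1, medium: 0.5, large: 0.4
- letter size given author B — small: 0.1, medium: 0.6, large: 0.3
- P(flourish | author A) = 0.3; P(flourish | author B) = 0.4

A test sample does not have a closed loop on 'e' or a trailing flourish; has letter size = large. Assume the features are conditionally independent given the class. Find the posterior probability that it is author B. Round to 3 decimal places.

0.391

author A: 0.45 × (1−0.45) × 0.4 × (1−0.3) = 0.0693
author B: 0.55 × (1−0.55) × 0.3 × (1−0.4) = 0.04455
P(author B | x) = 0.04455 / 0.11385 ≈ 0.391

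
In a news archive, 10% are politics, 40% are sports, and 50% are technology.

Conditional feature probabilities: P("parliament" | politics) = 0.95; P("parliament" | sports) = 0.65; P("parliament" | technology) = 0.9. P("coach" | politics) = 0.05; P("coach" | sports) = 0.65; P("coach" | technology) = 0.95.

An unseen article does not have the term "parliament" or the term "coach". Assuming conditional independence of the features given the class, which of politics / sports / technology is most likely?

sports

politics: 0.1 × (1−0.95) × (1−0.05) = 0.00475
sports: 0.4 × (1−0.65) × (1−0.65) = 0.049
technology: 0.5 × (1−0.9) × (1−0.95) = 0.0025
Highest score → sports.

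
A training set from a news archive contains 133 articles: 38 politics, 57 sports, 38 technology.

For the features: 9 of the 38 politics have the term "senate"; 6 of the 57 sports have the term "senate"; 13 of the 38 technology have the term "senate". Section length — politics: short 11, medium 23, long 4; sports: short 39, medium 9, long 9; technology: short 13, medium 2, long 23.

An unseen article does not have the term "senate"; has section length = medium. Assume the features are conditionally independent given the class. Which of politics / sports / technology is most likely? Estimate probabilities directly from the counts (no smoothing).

politics

politics: (38/133) × (29/38) × (23/38) ≈ 0.131975
sports: (57/133) × (51/57) × (9/57) ≈ 0.0605461
technology: (38/133) × (25/38) × (2/38) ≈ 0.00989315
Highest score → politics.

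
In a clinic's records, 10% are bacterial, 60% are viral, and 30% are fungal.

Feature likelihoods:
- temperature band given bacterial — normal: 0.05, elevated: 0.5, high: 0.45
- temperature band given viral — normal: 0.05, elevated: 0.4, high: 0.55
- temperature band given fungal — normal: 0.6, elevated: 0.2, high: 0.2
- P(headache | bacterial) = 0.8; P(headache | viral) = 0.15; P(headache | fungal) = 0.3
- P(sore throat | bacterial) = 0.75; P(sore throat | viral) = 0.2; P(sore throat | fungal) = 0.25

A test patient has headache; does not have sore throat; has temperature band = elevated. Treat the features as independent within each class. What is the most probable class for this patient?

viral

bacterial: 0.1 × 0.5 × 0.8 × (1−0.75) = 0.01
viral: 0.6 × 0.4 × 0.15 × (1−0.2) = 0.0288
fungal: 0.3 × 0.2 × 0.3 × (1−0.25) = 0.0135
Highest score → viral.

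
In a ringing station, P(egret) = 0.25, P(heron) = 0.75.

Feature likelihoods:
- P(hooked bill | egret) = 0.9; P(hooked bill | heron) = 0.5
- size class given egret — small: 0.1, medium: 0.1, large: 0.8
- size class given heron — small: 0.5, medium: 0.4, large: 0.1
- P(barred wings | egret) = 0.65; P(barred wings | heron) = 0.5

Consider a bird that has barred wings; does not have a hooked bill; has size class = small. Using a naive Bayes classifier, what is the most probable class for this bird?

egret: 0.25 × (1−0.9) × 0.1 × 0.65 = 0.001625
heron: 0.75 × (1−0.5) × 0.5 × 0.5 = 0.09375
Highest score → heron.

heron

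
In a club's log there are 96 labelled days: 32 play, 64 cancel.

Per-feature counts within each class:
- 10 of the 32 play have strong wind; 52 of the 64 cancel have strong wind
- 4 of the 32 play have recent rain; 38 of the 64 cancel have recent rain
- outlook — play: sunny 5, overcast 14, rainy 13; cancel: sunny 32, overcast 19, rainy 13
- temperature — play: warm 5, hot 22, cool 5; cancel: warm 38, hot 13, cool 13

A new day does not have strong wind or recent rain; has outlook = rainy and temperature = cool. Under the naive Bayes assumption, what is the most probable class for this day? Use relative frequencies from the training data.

play

play: (32/96) × (22/32) × (28/32) × (13/32) × (5/32) ≈ 0.0127284
cancel: (64/96) × (12/64) × (26/64) × (13/64) × (13/64) = 0.00209522247314453125
Highest score → play.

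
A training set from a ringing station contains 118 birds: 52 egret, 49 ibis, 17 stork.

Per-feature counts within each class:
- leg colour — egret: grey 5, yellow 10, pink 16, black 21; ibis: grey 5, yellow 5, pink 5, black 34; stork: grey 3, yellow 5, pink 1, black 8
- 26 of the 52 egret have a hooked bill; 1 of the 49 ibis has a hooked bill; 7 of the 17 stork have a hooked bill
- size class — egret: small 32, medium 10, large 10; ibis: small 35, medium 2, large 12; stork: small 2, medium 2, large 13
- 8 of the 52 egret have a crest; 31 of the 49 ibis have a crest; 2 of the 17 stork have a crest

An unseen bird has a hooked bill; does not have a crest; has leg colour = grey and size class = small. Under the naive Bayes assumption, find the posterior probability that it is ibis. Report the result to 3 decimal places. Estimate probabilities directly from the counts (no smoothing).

0.018

egret: (52/118) × (5/52) × (26/52) × (32/52) × (44/52) ≈ 0.011032
ibis: (49/118) × (5/49) × (1/49) × (35/49) × (18/49) ≈ 0.000226903
stork: (17/118) × (3/17) × (7/17) × (2/17) × (15/17) ≈ 0.00108671
P(ibis | x) = 0.000226903 / 0.012345613 ≈ 0.018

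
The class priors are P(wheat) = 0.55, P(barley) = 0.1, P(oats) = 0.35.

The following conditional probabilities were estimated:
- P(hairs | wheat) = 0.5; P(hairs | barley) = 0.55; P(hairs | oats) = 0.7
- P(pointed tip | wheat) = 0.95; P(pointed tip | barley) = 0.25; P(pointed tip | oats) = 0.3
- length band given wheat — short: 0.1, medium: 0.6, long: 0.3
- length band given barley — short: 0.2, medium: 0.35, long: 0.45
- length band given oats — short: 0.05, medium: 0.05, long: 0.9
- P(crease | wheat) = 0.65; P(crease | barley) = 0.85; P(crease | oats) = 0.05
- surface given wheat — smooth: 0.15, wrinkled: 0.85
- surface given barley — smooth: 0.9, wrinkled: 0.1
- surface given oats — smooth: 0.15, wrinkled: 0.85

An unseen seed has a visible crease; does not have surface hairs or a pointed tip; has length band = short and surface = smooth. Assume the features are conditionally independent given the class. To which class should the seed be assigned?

barley

wheat: 0.55 × (1−0.5) × (1−0.95) × 0.1 × 0.65 × 0.15 = 0.0001340625
barley: 0.1 × (1−0.55) × (1−0.25) × 0.2 × 0.85 × 0.9 = 0.00516375
oats: 0.35 × (1−0.7) × (1−0.3) × 0.05 × 0.05 × 0.15 = 0.0000275625
Highest score → barley.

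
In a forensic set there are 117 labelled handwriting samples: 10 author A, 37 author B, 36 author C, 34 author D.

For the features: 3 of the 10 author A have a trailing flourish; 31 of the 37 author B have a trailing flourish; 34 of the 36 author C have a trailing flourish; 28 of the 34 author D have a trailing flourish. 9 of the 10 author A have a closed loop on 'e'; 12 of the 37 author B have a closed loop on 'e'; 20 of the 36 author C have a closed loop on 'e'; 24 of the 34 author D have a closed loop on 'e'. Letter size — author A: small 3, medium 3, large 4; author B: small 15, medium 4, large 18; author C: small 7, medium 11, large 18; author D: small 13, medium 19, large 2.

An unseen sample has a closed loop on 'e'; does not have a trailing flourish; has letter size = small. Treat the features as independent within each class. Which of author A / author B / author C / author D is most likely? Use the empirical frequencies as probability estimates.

author A: (10/117) × (7/10) × (9/10) × (3/10) ≈ 0.0161538
author B: (37/117) × (6/37) × (12/37) × (15/37) ≈ 0.00674271
author C: (36/117) × (2/36) × (20/36) × (7/36) ≈ 0.00184658
author D: (34/117) × (6/34) × (24/34) × (13/34) ≈ 0.0138408
Highest score → author A.

author A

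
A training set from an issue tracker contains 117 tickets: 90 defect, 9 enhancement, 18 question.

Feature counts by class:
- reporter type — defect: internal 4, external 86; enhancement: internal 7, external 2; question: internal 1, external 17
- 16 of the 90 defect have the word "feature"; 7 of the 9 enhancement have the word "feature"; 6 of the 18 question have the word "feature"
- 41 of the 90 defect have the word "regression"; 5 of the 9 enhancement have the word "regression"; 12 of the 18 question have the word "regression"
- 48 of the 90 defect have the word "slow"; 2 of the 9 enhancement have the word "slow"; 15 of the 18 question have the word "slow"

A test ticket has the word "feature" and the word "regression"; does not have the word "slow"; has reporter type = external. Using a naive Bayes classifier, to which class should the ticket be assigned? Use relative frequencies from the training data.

defect

defect: (90/117) × (86/90) × (16/90) × (41/90) × (42/90) ≈ 0.0277804
enhancement: (9/117) × (2/9) × (7/9) × (5/9) × (7/9) ≈ 0.0057449
question: (18/117) × (17/18) × (6/18) × (12/18) × (3/18) ≈ 0.00538145
Highest score → defect.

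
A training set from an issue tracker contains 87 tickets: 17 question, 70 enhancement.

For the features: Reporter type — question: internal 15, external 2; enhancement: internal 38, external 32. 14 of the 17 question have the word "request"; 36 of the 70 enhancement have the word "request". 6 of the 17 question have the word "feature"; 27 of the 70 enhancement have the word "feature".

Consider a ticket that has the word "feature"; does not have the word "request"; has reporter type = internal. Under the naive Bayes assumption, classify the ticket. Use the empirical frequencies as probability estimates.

enhancement

question: (17/87) × (15/17) × (3/17) × (6/17) ≈ 0.0107386
enhancement: (70/87) × (38/70) × (34/70) × (27/70) ≈ 0.0818297
Highest score → enhancement.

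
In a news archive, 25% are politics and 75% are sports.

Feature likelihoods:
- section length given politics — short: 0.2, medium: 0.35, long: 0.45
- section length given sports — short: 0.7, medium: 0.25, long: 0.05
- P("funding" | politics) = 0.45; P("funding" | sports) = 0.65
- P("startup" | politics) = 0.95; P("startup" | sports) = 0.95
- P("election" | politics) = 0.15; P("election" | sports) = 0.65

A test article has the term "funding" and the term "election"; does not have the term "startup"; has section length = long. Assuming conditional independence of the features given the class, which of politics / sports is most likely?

politics: 0.25 × 0.45 × 0.45 × (1−0.95) × 0.15 = 0.0003796875
sports: 0.75 × 0.05 × 0.65 × (1−0.95) × 0.65 = 0.0007921875
Highest score → sports.

sports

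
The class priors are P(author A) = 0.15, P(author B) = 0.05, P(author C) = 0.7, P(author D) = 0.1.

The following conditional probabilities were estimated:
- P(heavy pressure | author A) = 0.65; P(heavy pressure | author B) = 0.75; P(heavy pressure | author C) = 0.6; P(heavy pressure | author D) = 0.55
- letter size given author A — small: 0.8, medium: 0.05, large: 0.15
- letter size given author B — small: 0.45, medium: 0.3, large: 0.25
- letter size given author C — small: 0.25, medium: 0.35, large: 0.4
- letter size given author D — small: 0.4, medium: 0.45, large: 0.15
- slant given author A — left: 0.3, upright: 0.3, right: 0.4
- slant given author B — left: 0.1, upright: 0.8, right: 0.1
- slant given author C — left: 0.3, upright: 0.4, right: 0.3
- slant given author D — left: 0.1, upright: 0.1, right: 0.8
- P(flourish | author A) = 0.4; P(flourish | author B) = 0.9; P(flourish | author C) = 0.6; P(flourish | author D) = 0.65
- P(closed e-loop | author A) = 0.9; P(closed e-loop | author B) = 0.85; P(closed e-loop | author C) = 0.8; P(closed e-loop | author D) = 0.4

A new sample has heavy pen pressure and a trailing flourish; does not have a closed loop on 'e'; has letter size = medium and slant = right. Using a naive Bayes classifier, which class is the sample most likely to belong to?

author D

author A: 0.15 × 0.65 × 0.05 × 0.4 × 0.4 × (1−0.9) = 0.000078
author B: 0.05 × 0.75 × 0.3 × 0.1 × 0.9 × (1−0.85) = 0.000151875
author C: 0.7 × 0.6 × 0.35 × 0.3 × 0.6 × (1−0.8) = 0.005292
author D: 0.1 × 0.55 × 0.45 × 0.8 × 0.65 × (1−0.4) = 0.007722
Highest score → author D.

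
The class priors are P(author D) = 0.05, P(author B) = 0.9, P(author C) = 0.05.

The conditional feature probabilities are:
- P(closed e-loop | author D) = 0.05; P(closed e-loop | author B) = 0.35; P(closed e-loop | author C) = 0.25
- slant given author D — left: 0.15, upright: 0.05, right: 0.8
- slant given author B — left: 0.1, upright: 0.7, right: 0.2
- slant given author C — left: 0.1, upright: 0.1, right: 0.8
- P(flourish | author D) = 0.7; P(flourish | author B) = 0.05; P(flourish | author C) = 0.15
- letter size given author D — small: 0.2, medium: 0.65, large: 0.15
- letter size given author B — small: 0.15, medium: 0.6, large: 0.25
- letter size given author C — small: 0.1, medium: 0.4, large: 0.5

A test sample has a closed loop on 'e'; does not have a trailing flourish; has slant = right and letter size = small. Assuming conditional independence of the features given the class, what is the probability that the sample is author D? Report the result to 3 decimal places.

0.012

author D: 0.05 × 0.05 × 0.8 × (1−0.7) × 0.2 = 0.00012
author B: 0.9 × 0.35 × 0.2 × (1−0.05) × 0.15 = 0.0089775
author C: 0.05 × 0.25 × 0.8 × (1−0.15) × 0.1 = 0.00085
P(author D | x) = 0.00012 / 0.0099475 ≈ 0.012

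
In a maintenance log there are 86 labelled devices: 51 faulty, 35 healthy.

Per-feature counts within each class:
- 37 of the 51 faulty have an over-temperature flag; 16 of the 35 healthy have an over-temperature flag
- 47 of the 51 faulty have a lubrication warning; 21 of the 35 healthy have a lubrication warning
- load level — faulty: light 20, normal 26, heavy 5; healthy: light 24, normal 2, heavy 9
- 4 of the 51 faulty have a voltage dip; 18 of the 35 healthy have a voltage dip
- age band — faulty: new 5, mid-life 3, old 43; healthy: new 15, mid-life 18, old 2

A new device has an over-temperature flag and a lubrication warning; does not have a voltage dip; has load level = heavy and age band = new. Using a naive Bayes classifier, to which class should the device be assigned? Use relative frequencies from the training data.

faulty: (51/86) × (37/51) × (47/51) × (5/51) × (47/51) × (5/51) ≈ 0.00351203
healthy: (35/86) × (16/35) × (21/35) × (9/35) × (17/35) × (15/35) ≈ 0.00597518
Highest score → healthy.

healthy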